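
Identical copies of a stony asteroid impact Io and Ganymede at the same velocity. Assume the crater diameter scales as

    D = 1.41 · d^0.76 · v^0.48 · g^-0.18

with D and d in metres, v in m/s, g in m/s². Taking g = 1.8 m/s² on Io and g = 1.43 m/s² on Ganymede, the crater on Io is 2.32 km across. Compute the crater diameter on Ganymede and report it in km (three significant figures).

D ≈ 2.42 km

All impactor-dependent factors cancel in the ratio, leaving D_Ganymede/D_Io = (g_Ganymede/g_Io)^-0.18.
(1.43/1.8)^-0.18 = 0.7944^-0.18 = 1.042
D_Ganymede = 1.042 × 2.32 km = 2.42 km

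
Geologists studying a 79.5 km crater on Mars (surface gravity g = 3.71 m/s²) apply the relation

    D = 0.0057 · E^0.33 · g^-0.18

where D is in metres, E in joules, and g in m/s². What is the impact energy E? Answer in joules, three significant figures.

Rearranging: E = [D / (0.0057 · g^-0.18)]^(1/0.33).
D = 79500 m.
g^-0.18 = 3.71^-0.18 = 0.7898
D / (0.0057 × 0.7898) = 79500 / (4.502 × 10^-3) = 1.766 × 10^7
E = (1.766 × 10^7)^3.0303 = 9.132 × 10^21 J

E ≈ 9.13 × 10^21 J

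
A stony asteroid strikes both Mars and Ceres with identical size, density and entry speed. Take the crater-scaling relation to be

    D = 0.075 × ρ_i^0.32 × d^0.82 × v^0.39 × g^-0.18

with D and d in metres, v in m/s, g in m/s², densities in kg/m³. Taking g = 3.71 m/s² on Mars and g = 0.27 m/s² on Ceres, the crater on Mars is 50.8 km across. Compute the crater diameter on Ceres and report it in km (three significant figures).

All impactor-dependent factors cancel in the ratio, leaving D_Ceres/D_Mars = (g_Ceres/g_Mars)^-0.18.
(0.27/3.71)^-0.18 = 0.07278^-0.18 = 1.603
D_Ceres = 1.603 × 50.8 km = 81.4 km

D ≈ 81.4 km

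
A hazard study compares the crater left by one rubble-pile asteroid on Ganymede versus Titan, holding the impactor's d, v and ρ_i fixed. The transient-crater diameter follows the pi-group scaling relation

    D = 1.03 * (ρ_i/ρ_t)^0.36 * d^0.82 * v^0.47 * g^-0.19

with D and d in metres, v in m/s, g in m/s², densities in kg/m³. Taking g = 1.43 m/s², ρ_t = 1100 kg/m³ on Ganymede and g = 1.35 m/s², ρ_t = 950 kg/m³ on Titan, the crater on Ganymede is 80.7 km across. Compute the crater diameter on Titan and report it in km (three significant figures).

The impactor-only factors (d, v, ρ_i) cancel in the ratio, leaving D_Titan/D_Ganymede = (g_Titan/g_Ganymede)^-0.19 · (ρ_t,Ganymede/ρ_t,Titan)^0.36.
(1.35/1.43)^-0.19 = 0.9441^-0.19 = 1.011
(1100/950)^0.36 = 1.158^0.36 = 1.054
Ratio = 1.011 × 1.054 = 1.066
D_Titan = 1.066 × 80.7 km = 86.0 km

D ≈ 86.0 km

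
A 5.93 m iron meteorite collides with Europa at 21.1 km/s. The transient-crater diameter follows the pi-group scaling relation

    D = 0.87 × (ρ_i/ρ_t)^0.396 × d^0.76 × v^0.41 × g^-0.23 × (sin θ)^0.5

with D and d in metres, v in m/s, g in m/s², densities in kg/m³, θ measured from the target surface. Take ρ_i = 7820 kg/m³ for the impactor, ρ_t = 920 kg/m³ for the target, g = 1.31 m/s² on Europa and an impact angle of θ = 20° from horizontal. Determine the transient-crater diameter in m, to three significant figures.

D ≈ 256 m

In SI units: v = 21100 m/s.
(ρ_i/ρ_t)^0.396 = (7820/920)^0.396 = 2.334
d^0.76 = 5.93^0.76 = 3.868
v^0.41 = 21100^0.41 = 59.29
g^-0.23 = 1.31^-0.23 = 0.9398
(sin 20°)^0.5 = 0.3420^0.5 = 0.5848
D = 0.87 × 2.334 × 3.868 × 59.29 × 0.9398 × 0.5848 = 255.9 m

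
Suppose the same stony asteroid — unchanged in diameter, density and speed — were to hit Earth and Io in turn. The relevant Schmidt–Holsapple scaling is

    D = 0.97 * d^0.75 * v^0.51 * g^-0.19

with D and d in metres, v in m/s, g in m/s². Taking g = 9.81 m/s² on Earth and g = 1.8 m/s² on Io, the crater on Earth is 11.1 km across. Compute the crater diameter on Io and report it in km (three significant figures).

D ≈ 15.3 km

All impactor-dependent factors cancel in the ratio, leaving D_Io/D_Earth = (g_Io/g_Earth)^-0.19.
(1.8/9.81)^-0.19 = 0.1835^-0.19 = 1.380
D_Io = 1.380 × 11.1 km = 15.3 km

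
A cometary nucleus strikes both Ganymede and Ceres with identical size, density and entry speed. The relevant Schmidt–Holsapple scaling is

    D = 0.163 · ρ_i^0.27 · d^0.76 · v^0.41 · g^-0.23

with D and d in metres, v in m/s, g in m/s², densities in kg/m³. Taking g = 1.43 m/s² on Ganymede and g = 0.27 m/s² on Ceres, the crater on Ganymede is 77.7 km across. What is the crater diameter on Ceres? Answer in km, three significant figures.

D ≈ 114 km

All impactor-dependent factors cancel in the ratio, leaving D_Ceres/D_Ganymede = (g_Ceres/g_Ganymede)^-0.23.
(0.27/1.43)^-0.23 = 0.1888^-0.23 = 1.467
D_Ceres = 1.467 × 77.7 km = 114 km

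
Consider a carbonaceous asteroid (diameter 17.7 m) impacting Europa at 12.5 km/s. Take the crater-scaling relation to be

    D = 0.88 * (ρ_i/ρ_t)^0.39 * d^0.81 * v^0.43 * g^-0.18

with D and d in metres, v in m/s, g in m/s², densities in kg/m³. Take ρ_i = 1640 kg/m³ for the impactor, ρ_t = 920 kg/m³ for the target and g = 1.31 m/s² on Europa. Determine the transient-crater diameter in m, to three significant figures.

In SI units: v = 12500 m/s.
(ρ_i/ρ_t)^0.39 = (1640/920)^0.39 = 1.253
d^0.81 = 17.7^0.81 = 10.25
v^0.43 = 12500^0.43 = 57.77
g^-0.18 = 1.31^-0.18 = 0.9526
D = 0.88 × 1.253 × 10.25 × 57.77 × 0.9526 = 622.0 m

D ≈ 622 m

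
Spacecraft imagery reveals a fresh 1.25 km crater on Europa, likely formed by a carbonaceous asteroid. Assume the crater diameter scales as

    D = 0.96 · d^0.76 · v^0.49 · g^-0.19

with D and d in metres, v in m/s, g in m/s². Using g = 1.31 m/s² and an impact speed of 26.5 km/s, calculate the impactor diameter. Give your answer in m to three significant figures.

d ≈ 18.9 m

Rearranging for d: d = [D / (0.96 · 26500^0.49 · 1.31^-0.19)]^(1/0.76).
D = 1250 m.
26500^0.49 = 147.0
1.31^-0.19 = 0.9500
Denominator = 0.96 × 147.0 × 0.9500 = 134.1
D / 134.1 = 1250 / 134.1 = 9.321
d = 9.321^(1/0.76) = 9.321^1.3158 = 18.86 m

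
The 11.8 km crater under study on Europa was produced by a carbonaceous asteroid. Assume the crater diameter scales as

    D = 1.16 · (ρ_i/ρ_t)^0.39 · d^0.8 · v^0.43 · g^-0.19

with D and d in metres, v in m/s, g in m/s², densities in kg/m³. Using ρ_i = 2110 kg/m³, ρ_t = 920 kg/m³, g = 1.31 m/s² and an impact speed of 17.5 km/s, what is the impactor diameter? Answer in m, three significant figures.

d ≈ 381 m

Rearranging for d: d = [D / (1.16 · (2110/920)^0.39 · 17500^0.43 · 1.31^-0.19)]^(1/0.8).
D = 11800 m.
(2110/920)^0.39 = 1.382
17500^0.43 = 66.76
1.31^-0.19 = 0.9500
Denominator = 1.16 × 1.382 × 66.76 × 0.9500 = 101.7
D / 101.7 = 11800 / 101.7 = 116.0
d = 116.0^(1/0.8) = 116.0^1.25 = 380.7 m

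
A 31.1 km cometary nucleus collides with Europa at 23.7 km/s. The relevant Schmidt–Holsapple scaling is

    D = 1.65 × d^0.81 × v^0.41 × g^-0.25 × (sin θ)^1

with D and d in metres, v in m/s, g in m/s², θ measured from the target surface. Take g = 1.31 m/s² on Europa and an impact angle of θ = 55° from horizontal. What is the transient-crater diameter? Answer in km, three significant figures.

D ≈ 342 km

In SI units: d = 31100 m, v = 23700 m/s.
d^0.81 = 31100^0.81 = 4356
v^0.41 = 23700^0.41 = 62.18
g^-0.25 = 1.31^-0.25 = 0.9347
(sin 55°)^1 = 0.8192^1 = 0.8192
D = 1.65 × 4356 × 62.18 × 0.9347 × 0.8192 = 3.422 × 10^5 m
   = 342.2 km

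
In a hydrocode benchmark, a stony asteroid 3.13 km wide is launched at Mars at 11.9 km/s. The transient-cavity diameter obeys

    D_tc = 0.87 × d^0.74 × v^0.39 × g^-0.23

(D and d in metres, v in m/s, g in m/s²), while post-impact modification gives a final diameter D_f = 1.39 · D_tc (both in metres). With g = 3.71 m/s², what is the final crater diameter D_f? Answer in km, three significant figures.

In SI: d = 3130 m, v = 11900 m/s.
d^0.74 = 3130^0.74 = 386.1
v^0.39 = 11900^0.39 = 38.86
g^-0.23 = 3.71^-0.23 = 0.7397
D_tc = 0.87 × 386.1 × 38.86 × 0.7397 = 9656 m
D_f = 1.39 × 9656 = 13422 m
     = 13.42 km

D_f ≈ 13.4 km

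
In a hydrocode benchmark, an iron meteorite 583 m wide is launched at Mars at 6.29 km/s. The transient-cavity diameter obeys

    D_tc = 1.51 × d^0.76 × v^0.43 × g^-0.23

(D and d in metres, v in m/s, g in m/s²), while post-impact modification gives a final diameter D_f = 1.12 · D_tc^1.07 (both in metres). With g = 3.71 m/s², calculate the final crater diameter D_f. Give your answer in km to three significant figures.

D_f ≈ 12.5 km

v = 6290 m/s.
d^0.76 = 583^0.76 = 126.4
v^0.43 = 6290^0.43 = 43.00
g^-0.23 = 3.71^-0.23 = 0.7397
D_tc = 1.51 × 126.4 × 43.00 × 0.7397 = 6071 m
D_f = 1.12 × (6071)^1.07 = 12511 m
     = 12.51 km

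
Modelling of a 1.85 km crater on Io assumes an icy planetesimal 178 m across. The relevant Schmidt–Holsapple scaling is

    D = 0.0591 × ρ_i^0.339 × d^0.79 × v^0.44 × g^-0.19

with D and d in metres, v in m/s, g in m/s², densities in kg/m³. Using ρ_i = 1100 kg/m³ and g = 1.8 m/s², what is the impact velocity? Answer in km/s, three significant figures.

Rearranging for v: v = [D / (0.0591 · 1100^0.339 · 178^0.79 · 1.8^-0.19)]^(1/0.44).
D = 1850 m.
1100^0.339 = 10.74
178^0.79 = 59.96
1.8^-0.19 = 0.8943
Denominator = 0.0591 × 10.74 × 59.96 × 0.8943 = 34.04
D / 34.04 = 1850 / 34.04 = 54.35
v = 54.35^(1/0.44) = 54.35^2.2727 = 8782 m/s

v ≈ 8.78 km/s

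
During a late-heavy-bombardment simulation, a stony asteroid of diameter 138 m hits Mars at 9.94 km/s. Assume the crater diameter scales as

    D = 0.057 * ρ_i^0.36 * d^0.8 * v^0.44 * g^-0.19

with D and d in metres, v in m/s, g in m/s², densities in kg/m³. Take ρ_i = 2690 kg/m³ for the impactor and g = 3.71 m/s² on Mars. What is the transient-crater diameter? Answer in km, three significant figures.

D ≈ 2.26 km

In SI units: v = 9940 m/s.
ρ_i^0.36 = 2690^0.36 = 17.17
d^0.8 = 138^0.8 = 51.51
v^0.44 = 9940^0.44 = 57.39
g^-0.19 = 3.71^-0.19 = 0.7795
D = 0.057 × 17.17 × 51.51 × 57.39 × 0.7795 = 2255 m
   = 2.255 km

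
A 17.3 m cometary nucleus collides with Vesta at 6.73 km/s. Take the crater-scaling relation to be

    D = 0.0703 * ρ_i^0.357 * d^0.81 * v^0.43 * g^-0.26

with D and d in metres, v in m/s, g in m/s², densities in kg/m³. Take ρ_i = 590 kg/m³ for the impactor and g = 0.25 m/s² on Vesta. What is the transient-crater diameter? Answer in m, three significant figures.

In SI units: v = 6730 m/s.
ρ_i^0.357 = 590^0.357 = 9.754
d^0.81 = 17.3^0.81 = 10.07
v^0.43 = 6730^0.43 = 44.26
g^-0.26 = 0.25^-0.26 = 1.434
D = 0.0703 × 9.754 × 10.07 × 44.26 × 1.434 = 438.3 m

D ≈ 438 m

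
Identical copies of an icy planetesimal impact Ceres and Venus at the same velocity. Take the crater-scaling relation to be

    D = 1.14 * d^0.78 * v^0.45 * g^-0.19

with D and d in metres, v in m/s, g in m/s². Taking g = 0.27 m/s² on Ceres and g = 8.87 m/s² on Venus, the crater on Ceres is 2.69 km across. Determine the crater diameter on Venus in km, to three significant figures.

All impactor-dependent factors cancel in the ratio, leaving D_Venus/D_Ceres = (g_Venus/g_Ceres)^-0.19.
(8.87/0.27)^-0.19 = 32.85^-0.19 = 0.5151
D_Venus = 0.5151 × 2.69 km = 1.39 km

D ≈ 1.39 km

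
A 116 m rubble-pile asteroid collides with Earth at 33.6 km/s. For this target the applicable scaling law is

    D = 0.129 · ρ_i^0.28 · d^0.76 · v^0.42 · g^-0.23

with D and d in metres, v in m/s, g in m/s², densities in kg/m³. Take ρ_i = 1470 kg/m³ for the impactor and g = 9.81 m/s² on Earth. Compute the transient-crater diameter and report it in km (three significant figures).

In SI units: v = 33600 m/s.
ρ_i^0.28 = 1470^0.28 = 7.706
d^0.76 = 116^0.76 = 37.07
v^0.42 = 33600^0.42 = 79.63
g^-0.23 = 9.81^-0.23 = 0.5914
D = 0.129 × 7.706 × 37.07 × 79.63 × 0.5914 = 1735 m
   = 1.735 km

D ≈ 1.74 km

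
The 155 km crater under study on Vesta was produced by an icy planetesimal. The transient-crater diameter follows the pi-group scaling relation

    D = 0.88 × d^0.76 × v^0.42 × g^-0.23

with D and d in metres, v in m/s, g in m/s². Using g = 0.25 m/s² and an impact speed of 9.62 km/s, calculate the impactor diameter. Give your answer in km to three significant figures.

Rearranging for d: d = [D / (0.88 · 9620^0.42 · 0.25^-0.23)]^(1/0.76).
D = 155000 m.
9620^0.42 = 47.09
0.25^-0.23 = 1.376
Denominator = 0.88 × 47.09 × 1.376 = 57.02
D / 57.02 = 155000 / 57.02 = 2718
d = 2718^(1/0.76) = 2718^1.3158 = 33021 m

d ≈ 33.0 km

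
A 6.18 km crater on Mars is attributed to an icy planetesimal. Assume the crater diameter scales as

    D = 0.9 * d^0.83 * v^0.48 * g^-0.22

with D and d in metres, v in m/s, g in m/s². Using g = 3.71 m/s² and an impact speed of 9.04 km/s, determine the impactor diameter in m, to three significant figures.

Rearranging for d: d = [D / (0.9 · 9040^0.48 · 3.71^-0.22)]^(1/0.83).
D = 6180 m.
9040^0.48 = 79.24
3.71^-0.22 = 0.7494
Denominator = 0.9 × 79.24 × 0.7494 = 53.44
D / 53.44 = 6180 / 53.44 = 115.6
d = 115.6^(1/0.83) = 115.6^1.2048 = 305.8 m

d ≈ 306 m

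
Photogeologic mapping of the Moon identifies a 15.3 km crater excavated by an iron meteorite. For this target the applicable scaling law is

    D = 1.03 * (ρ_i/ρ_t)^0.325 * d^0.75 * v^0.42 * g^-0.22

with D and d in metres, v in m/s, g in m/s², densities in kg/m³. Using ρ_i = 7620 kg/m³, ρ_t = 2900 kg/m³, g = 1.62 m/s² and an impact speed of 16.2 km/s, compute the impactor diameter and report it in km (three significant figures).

Rearranging for d: d = [D / (1.03 · (7620/2900)^0.325 · 16200^0.42 · 1.62^-0.22)]^(1/0.75).
D = 15300 m.
(7620/2900)^0.325 = 1.369
16200^0.42 = 58.61
1.62^-0.22 = 0.8993
Denominator = 1.03 × 1.369 × 58.61 × 0.8993 = 74.32
D / 74.32 = 15300 / 74.32 = 205.9
d = 205.9^(1/0.75) = 205.9^1.3333 = 1216 m

d ≈ 1.22 km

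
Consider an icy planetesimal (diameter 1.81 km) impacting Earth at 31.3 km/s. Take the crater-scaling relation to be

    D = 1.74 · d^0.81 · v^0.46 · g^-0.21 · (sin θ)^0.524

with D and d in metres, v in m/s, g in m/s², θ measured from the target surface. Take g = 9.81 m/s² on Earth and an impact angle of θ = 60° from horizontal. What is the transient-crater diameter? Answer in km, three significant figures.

In SI units: d = 1810 m, v = 31300 m/s.
d^0.81 = 1810^0.81 = 435.2
v^0.46 = 31300^0.46 = 116.9
g^-0.21 = 9.81^-0.21 = 0.6191
(sin 60°)^0.524 = 0.8660^0.524 = 0.9274
D = 1.74 × 435.2 × 116.9 × 0.6191 × 0.9274 = 50825 m
   = 50.83 km

D ≈ 50.8 km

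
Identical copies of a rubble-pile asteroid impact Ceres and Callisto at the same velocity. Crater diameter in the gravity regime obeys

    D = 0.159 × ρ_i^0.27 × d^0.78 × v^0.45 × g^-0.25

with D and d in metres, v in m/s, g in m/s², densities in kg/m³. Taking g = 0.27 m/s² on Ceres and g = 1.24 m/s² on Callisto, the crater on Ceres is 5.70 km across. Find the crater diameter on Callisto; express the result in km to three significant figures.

D ≈ 3.89 km

All impactor-dependent factors cancel in the ratio, leaving D_Callisto/D_Ceres = (g_Callisto/g_Ceres)^-0.25.
(1.24/0.27)^-0.25 = 4.593^-0.25 = 0.6831
D_Callisto = 0.6831 × 5.70 km = 3.89 km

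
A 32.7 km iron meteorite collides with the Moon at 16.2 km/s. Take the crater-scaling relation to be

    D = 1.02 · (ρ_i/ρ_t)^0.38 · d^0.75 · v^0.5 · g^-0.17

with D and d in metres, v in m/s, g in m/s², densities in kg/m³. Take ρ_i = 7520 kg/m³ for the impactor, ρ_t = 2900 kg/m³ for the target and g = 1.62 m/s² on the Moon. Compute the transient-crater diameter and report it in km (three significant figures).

D ≈ 418 km

In SI units: d = 32700 m, v = 16200 m/s.
(ρ_i/ρ_t)^0.38 = (7520/2900)^0.38 = 1.436
d^0.75 = 32700^0.75 = 2432
v^0.5 = 16200^0.5 = 127.3
g^-0.17 = 1.62^-0.17 = 0.9213
D = 1.02 × 1.436 × 2432 × 127.3 × 0.9213 = 4.178 × 10^5 m
   = 417.8 km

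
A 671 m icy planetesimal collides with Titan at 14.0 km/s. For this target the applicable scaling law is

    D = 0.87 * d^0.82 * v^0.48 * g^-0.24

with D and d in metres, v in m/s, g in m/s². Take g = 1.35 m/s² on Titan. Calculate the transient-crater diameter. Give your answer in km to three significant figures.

In SI units: v = 14000 m/s.
d^0.82 = 671^0.82 = 207.9
v^0.48 = 14000^0.48 = 97.76
g^-0.24 = 1.35^-0.24 = 0.9305
D = 0.87 × 207.9 × 97.76 × 0.9305 = 16453 m
   = 16.45 km

D ≈ 16.5 km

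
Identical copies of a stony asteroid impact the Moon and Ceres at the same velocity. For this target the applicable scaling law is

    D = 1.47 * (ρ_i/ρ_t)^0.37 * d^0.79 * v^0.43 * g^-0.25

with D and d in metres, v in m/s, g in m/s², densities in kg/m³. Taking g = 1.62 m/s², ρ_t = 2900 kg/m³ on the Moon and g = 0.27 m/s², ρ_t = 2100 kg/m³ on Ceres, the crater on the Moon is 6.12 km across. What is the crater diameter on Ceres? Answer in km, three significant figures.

D ≈ 10.8 km

The impactor-only factors (d, v, ρ_i) cancel in the ratio, leaving D_Ceres/D_Moon = (g_Ceres/g_Moon)^-0.25 · (ρ_t,Moon/ρ_t,Ceres)^0.37.
(0.27/1.62)^-0.25 = 0.1667^-0.25 = 1.565
(2900/2100)^0.37 = 1.381^0.37 = 1.127
Ratio = 1.565 × 1.127 = 1.764
D_Ceres = 1.764 × 6.12 km = 10.8 km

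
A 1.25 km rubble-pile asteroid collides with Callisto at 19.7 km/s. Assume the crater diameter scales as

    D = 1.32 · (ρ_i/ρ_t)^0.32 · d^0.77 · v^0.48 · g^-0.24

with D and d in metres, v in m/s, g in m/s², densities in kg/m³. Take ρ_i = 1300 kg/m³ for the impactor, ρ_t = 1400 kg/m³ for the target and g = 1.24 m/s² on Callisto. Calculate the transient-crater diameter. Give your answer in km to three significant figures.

D ≈ 34.2 km

In SI units: d = 1250 m, v = 19700 m/s.
(ρ_i/ρ_t)^0.32 = (1300/1400)^0.32 = 0.9766
d^0.77 = 1250^0.77 = 242.4
v^0.48 = 19700^0.48 = 115.2
g^-0.24 = 1.24^-0.24 = 0.9497
D = 1.32 × 0.9766 × 242.4 × 115.2 × 0.9497 = 34187 m
   = 34.19 km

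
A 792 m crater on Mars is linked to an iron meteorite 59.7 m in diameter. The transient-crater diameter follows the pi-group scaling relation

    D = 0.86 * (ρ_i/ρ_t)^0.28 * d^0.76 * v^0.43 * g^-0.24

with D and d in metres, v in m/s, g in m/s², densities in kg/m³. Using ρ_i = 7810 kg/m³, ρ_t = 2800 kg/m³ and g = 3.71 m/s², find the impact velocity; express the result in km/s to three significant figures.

Rearranging for v: v = [D / (0.86 · (7810/2800)^0.28 · 59.7^0.76 · 3.71^-0.24)]^(1/0.43).
(7810/2800)^0.28 = 1.333
59.7^0.76 = 22.37
3.71^-0.24 = 0.7300
Denominator = 0.86 × 1.333 × 22.37 × 0.7300 = 18.72
D / 18.72 = 792 / 18.72 = 42.31
v = 42.31^(1/0.43) = 42.31^2.3256 = 6060 m/s

v ≈ 6.06 km/s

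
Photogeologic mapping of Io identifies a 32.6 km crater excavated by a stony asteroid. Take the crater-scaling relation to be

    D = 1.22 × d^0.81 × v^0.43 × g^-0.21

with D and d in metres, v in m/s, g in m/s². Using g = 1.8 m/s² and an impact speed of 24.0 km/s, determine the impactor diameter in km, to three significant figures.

Rearranging for d: d = [D / (1.22 · 24000^0.43 · 1.8^-0.21)]^(1/0.81).
D = 32600 m.
24000^0.43 = 76.47
1.8^-0.21 = 0.8839
Denominator = 1.22 × 76.47 × 0.8839 = 82.46
D / 82.46 = 32600 / 82.46 = 395.3
d = 395.3^(1/0.81) = 395.3^1.2346 = 1608 m

d ≈ 1.61 km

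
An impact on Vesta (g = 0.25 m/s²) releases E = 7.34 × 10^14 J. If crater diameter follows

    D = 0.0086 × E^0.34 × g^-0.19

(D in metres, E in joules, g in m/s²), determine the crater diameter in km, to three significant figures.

D ≈ 1.27 km

E^0.34 = (7.34 × 10^14)^0.34 = 1.133 × 10^5
g^-0.19 = 0.25^-0.19 = 1.301
D = 0.0086 × 1.133 × 10^5 × 1.301 = 1268 m
   = 1.268 km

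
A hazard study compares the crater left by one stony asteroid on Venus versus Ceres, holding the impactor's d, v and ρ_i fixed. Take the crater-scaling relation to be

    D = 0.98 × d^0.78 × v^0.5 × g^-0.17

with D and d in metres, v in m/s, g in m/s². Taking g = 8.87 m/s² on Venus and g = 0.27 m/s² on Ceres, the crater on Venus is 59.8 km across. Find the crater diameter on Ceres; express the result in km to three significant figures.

D ≈ 108 km

All impactor-dependent factors cancel in the ratio, leaving D_Ceres/D_Venus = (g_Ceres/g_Venus)^-0.17.
(0.27/8.87)^-0.17 = 0.03044^-0.17 = 1.811
D_Ceres = 1.811 × 59.8 km = 108 km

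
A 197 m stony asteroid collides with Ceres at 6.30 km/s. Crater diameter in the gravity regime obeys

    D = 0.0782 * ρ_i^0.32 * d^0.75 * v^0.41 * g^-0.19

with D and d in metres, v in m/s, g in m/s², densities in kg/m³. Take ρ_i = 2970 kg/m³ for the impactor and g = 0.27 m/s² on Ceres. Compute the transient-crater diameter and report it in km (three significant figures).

In SI units: v = 6300 m/s.
ρ_i^0.32 = 2970^0.32 = 12.92
d^0.75 = 197^0.75 = 52.58
v^0.41 = 6300^0.41 = 36.12
g^-0.19 = 0.27^-0.19 = 1.282
D = 0.0782 × 12.92 × 52.58 × 36.12 × 1.282 = 2460 m
   = 2.460 km

D ≈ 2.46 km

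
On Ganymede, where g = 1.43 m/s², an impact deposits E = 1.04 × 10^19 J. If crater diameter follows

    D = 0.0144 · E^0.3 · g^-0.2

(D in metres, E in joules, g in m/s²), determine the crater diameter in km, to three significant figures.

E^0.3 = (1.04 × 10^19)^0.3 = 5.071 × 10^5
g^-0.2 = 1.43^-0.2 = 0.9310
D = 0.0144 × 5.071 × 10^5 × 0.9310 = 6798 m
   = 6.798 km

D ≈ 6.80 km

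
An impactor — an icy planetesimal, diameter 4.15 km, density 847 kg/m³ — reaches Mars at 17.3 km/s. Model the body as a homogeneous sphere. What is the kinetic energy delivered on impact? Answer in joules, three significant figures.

E ≈ 4.74 × 10^21 J

d = 4150 m; v = 17300 m/s.
Mass m = (π/6) ρ d³ = (π/6) × 847 × (4150)³ = 3.170 × 10^13 kg
E = ½ m v² = 0.5 × 3.170 × 10^13 × (17300)² = 4.744 × 10^21 J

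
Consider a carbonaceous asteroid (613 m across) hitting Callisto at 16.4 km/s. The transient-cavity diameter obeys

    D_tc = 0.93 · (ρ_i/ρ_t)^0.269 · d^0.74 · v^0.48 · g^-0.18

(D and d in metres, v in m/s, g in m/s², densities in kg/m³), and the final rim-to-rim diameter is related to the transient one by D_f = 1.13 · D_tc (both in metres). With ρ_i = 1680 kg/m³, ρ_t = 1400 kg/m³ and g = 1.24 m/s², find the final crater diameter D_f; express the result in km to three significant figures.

v = 16400 m/s.
(ρ_i/ρ_t)^0.269 = (1680/1400)^0.269 = 1.050
d^0.74 = 613^0.74 = 115.5
v^0.48 = 16400^0.48 = 105.5
g^-0.18 = 1.24^-0.18 = 0.9620
D_tc = 0.93 × 1.050 × 115.5 × 105.5 × 0.9620 = 11450 m
D_f = 1.13 × 11450 = 12938 m
     = 12.94 km

D_f ≈ 12.9 km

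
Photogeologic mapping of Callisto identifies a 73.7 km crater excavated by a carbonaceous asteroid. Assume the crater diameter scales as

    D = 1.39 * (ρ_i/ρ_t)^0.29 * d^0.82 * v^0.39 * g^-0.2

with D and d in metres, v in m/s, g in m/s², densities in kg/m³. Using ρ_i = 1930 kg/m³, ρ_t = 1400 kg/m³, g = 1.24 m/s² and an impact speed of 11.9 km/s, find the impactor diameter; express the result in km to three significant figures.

Rearranging for d: d = [D / (1.39 · (1930/1400)^0.29 · 11900^0.39 · 1.24^-0.2)]^(1/0.82).
D = 73700 m.
(1930/1400)^0.29 = 1.098
11900^0.39 = 38.86
1.24^-0.2 = 0.9579
Denominator = 1.39 × 1.098 × 38.86 × 0.9579 = 56.81
D / 56.81 = 73700 / 56.81 = 1297
d = 1297^(1/0.82) = 1297^1.2195 = 6255 m

d ≈ 6.26 km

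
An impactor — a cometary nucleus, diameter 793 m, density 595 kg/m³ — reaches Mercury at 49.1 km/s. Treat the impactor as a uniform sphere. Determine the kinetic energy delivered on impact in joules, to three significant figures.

v = 49100 m/s.
Mass m = (π/6) ρ d³ = (π/6) × 595 × (793)³ = 1.554 × 10^11 kg
E = ½ m v² = 0.5 × 1.554 × 10^11 × (49100)² = 1.873 × 10^20 J

E ≈ 1.87 × 10^20 J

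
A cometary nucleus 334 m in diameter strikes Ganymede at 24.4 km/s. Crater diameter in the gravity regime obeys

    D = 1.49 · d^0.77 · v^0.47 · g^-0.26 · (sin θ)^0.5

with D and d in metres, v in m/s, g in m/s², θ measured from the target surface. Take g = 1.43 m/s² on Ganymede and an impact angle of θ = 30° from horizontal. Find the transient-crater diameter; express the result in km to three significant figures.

D ≈ 9.72 km

In SI units: v = 24400 m/s.
d^0.77 = 334^0.77 = 87.76
v^0.47 = 24400^0.47 = 115.4
g^-0.26 = 1.43^-0.26 = 0.9112
(sin 30°)^0.5 = 0.5000^0.5 = 0.7071
D = 1.49 × 87.76 × 115.4 × 0.9112 × 0.7071 = 9723 m
   = 9.723 km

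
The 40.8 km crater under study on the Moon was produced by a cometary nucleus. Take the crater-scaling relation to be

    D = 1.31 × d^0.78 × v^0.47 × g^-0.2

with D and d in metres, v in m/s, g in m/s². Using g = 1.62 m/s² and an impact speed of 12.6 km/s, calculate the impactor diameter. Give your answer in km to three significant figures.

d ≈ 2.21 km

Rearranging for d: d = [D / (1.31 · 12600^0.47 · 1.62^-0.2)]^(1/0.78).
D = 40800 m.
12600^0.47 = 84.56
1.62^-0.2 = 0.9080
Denominator = 1.31 × 84.56 × 0.9080 = 100.6
D / 100.6 = 40800 / 100.6 = 405.6
d = 405.6^(1/0.78) = 405.6^1.2821 = 2207 m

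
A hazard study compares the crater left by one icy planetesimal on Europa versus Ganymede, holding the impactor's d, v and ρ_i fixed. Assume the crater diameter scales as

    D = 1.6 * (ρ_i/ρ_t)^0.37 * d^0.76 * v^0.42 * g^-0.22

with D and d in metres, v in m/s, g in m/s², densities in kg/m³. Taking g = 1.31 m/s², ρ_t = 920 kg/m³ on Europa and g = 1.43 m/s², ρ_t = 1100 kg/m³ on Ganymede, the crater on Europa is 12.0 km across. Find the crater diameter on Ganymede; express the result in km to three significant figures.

D ≈ 11.0 km

The impactor-only factors (d, v, ρ_i) cancel in the ratio, leaving D_Ganymede/D_Europa = (g_Ganymede/g_Europa)^-0.22 · (ρ_t,Europa/ρ_t,Ganymede)^0.37.
(1.43/1.31)^-0.22 = 1.092^-0.22 = 0.9808
(920/1100)^0.37 = 0.8364^0.37 = 0.9360
Ratio = 0.9808 × 0.9360 = 0.9180
D_Ganymede = 0.9180 × 12.0 km = 11.0 km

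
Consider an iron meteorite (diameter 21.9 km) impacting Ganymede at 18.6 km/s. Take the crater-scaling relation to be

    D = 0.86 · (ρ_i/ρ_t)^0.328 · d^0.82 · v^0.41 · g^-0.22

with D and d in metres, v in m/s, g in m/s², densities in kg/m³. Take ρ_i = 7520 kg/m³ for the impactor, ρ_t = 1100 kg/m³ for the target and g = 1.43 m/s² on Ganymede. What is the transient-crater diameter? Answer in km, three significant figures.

D ≈ 305 km

In SI units: d = 21900 m, v = 18600 m/s.
(ρ_i/ρ_t)^0.328 = (7520/1100)^0.328 = 1.879
d^0.82 = 21900^0.82 = 3624
v^0.41 = 18600^0.41 = 56.30
g^-0.22 = 1.43^-0.22 = 0.9243
D = 0.86 × 1.879 × 3624 × 56.30 × 0.9243 = 3.047 × 10^5 m
   = 304.7 km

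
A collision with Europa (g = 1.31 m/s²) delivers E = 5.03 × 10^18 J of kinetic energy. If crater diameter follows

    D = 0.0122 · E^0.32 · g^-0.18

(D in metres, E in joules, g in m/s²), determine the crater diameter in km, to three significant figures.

E^0.32 = (5.03 × 10^18)^0.32 = 9.649 × 10^5
g^-0.18 = 1.31^-0.18 = 0.9526
D = 0.0122 × 9.649 × 10^5 × 0.9526 = 11214 m
   = 11.21 km

D ≈ 11.2 km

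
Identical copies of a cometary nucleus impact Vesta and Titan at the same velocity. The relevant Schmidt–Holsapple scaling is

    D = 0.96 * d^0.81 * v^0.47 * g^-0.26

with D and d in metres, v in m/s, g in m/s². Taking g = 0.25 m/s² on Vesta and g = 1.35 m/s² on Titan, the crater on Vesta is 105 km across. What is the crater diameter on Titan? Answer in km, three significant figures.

D ≈ 67.7 km

All impactor-dependent factors cancel in the ratio, leaving D_Titan/D_Vesta = (g_Titan/g_Vesta)^-0.26.
(1.35/0.25)^-0.26 = 5.400^-0.26 = 0.6450
D_Titan = 0.6450 × 105 km = 67.7 km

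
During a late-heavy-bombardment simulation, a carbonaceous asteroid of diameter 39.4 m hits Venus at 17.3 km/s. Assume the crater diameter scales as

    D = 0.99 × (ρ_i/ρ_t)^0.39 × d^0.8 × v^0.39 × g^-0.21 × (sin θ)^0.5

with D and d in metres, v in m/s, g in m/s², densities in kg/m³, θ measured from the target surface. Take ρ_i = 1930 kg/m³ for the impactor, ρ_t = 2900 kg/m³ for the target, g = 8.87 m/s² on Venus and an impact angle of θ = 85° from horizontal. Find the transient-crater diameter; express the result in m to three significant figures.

D ≈ 453 m

In SI units: v = 17300 m/s.
(ρ_i/ρ_t)^0.39 = (1930/2900)^0.39 = 0.8532
d^0.8 = 39.4^0.8 = 18.90
v^0.39 = 17300^0.39 = 44.96
g^-0.21 = 8.87^-0.21 = 0.6323
(sin 85°)^0.5 = 0.9962^0.5 = 0.9981
D = 0.99 × 0.8532 × 18.90 × 44.96 × 0.6323 × 0.9981 = 453.0 m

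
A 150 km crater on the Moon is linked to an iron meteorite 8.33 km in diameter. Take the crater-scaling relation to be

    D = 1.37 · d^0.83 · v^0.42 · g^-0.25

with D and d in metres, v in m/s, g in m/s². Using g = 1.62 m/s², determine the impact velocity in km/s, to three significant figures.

Rearranging for v: v = [D / (1.37 · 8330^0.83 · 1.62^-0.25)]^(1/0.42).
D = 150000 m.
8330^0.83 = 1795
1.62^-0.25 = 0.8864
Denominator = 1.37 × 1795 × 0.8864 = 2180
D / 2180 = 150000 / 2180 = 68.81
v = 68.81^(1/0.42) = 68.81^2.381 = 23738 m/s

v ≈ 23.7 km/s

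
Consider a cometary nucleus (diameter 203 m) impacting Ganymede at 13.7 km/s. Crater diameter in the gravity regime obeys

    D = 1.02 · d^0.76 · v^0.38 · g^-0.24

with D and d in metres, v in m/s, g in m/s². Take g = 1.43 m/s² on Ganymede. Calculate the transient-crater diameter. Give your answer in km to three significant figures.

In SI units: v = 13700 m/s.
d^0.76 = 203^0.76 = 56.71
v^0.38 = 13700^0.38 = 37.32
g^-0.24 = 1.43^-0.24 = 0.9177
D = 1.02 × 56.71 × 37.32 × 0.9177 = 1981 m
   = 1.981 km

D ≈ 1.98 km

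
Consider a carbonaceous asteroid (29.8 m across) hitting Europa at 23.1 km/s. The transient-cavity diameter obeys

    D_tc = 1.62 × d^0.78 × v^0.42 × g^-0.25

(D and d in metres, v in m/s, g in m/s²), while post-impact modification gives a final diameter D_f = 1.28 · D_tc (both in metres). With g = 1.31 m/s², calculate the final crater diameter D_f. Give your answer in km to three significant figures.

v = 23100 m/s.
d^0.78 = 29.8^0.78 = 14.12
v^0.42 = 23100^0.42 = 68.03
g^-0.25 = 1.31^-0.25 = 0.9347
D_tc = 1.62 × 14.12 × 68.03 × 0.9347 = 1455 m
D_f = 1.28 × 1455 = 1862 m
     = 1.862 km

D_f ≈ 1.86 km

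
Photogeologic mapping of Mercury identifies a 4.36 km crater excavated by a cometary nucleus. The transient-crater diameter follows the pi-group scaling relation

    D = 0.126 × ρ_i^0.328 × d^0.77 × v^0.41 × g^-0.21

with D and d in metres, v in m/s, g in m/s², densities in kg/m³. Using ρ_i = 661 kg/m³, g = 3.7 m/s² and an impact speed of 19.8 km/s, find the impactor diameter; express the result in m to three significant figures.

d ≈ 364 m

Rearranging for d: d = [D / (0.126 · 661^0.328 · 19800^0.41 · 3.7^-0.21)]^(1/0.77).
D = 4360 m.
661^0.328 = 8.414
19800^0.41 = 57.76
3.7^-0.21 = 0.7598
Denominator = 0.126 × 8.414 × 57.76 × 0.7598 = 46.53
D / 46.53 = 4360 / 46.53 = 93.70
d = 93.70^(1/0.77) = 93.70^1.2987 = 363.7 m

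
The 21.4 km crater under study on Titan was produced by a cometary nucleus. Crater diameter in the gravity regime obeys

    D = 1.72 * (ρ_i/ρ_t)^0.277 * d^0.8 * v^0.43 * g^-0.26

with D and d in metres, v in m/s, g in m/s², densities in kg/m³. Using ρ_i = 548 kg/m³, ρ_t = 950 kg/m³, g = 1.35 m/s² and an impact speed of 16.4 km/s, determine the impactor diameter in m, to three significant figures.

d ≈ 951 m

Rearranging for d: d = [D / (1.72 · (548/950)^0.277 · 16400^0.43 · 1.35^-0.26)]^(1/0.8).
D = 21400 m.
(548/950)^0.277 = 0.8586
16400^0.43 = 64.92
1.35^-0.26 = 0.9249
Denominator = 1.72 × 0.8586 × 64.92 × 0.9249 = 88.67
D / 88.67 = 21400 / 88.67 = 241.3
d = 241.3^(1/0.8) = 241.3^1.25 = 951.0 m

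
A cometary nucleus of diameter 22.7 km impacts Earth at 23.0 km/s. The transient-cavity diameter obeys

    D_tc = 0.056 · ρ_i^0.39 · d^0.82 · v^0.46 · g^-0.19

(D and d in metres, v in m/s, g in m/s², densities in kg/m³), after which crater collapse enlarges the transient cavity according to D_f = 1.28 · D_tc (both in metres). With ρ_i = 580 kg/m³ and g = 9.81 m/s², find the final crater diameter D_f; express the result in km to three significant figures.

In SI: d = 22700 m, v = 23000 m/s.
ρ_i^0.39 = 580^0.39 = 11.96
d^0.82 = 22700^0.82 = 3732
v^0.46 = 23000^0.46 = 101.5
g^-0.19 = 9.81^-0.19 = 0.6480
D_tc = 0.056 × 11.96 × 3732 × 101.5 × 0.6480 = 1.644 × 10^5 m
D_f = 1.28 × 1.644 × 10^5 = 2.104 × 10^5 m
     = 210.4 km

D_f ≈ 210 km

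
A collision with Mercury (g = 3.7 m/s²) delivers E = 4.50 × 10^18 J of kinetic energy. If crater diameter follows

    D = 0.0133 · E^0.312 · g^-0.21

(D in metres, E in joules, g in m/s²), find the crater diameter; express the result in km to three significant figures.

D ≈ 6.67 km

E^0.312 = (4.50 × 10^18)^0.312 = 6.604 × 10^5
g^-0.21 = 3.7^-0.21 = 0.7598
D = 0.0133 × 6.604 × 10^5 × 0.7598 = 6674 m
   = 6.674 km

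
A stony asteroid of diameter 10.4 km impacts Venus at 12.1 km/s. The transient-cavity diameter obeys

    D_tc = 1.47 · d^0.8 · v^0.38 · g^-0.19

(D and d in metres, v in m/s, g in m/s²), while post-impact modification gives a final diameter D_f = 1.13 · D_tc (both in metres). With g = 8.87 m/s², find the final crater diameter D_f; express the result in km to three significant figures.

D_f ≈ 63.9 km

In SI: d = 10400 m, v = 12100 m/s.
d^0.8 = 10400^0.8 = 1635
v^0.38 = 12100^0.38 = 35.60
g^-0.19 = 8.87^-0.19 = 0.6605
D_tc = 1.47 × 1635 × 35.60 × 0.6605 = 56510 m
D_f = 1.13 × 56510 = 63856 m
     = 63.86 km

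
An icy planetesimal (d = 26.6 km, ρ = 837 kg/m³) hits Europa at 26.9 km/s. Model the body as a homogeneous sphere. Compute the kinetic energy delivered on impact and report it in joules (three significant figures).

d = 26600 m; v = 26900 m/s.
Mass m = (π/6) ρ d³ = (π/6) × 837 × (26600)³ = 8.248 × 10^15 kg
E = ½ m v² = 0.5 × 8.248 × 10^15 × (26900)² = 2.984 × 10^24 J

E ≈ 2.98 × 10^24 J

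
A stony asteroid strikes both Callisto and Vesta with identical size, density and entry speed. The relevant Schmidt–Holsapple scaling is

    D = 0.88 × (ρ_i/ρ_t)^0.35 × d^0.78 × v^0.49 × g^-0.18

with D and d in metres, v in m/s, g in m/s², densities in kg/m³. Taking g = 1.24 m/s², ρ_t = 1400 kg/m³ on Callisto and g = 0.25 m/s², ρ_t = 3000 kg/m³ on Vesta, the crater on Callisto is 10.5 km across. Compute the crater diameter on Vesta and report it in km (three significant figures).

The impactor-only factors (d, v, ρ_i) cancel in the ratio, leaving D_Vesta/D_Callisto = (g_Vesta/g_Callisto)^-0.18 · (ρ_t,Callisto/ρ_t,Vesta)^0.35.
(0.25/1.24)^-0.18 = 0.2016^-0.18 = 1.334
(1400/3000)^0.35 = 0.4667^0.35 = 0.7659
Ratio = 1.334 × 0.7659 = 1.022
D_Vesta = 1.022 × 10.5 km = 10.7 km

D ≈ 10.7 km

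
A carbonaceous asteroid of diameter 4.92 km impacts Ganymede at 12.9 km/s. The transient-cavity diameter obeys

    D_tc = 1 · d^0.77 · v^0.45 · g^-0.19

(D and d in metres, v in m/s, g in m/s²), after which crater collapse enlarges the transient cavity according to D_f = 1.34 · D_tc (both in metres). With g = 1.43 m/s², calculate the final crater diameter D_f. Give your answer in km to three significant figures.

In SI: d = 4920 m, v = 12900 m/s.
d^0.77 = 4920^0.77 = 696.3
v^0.45 = 12900^0.45 = 70.76
g^-0.19 = 1.43^-0.19 = 0.9343
D_tc = 1 × 696.3 × 70.76 × 0.9343 = 46030 m
D_f = 1.34 × 46030 = 61680 m
     = 61.68 km

D_f ≈ 61.7 km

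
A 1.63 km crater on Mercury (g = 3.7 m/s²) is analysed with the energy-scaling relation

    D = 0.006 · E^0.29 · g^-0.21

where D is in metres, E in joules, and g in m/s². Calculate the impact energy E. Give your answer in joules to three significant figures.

Rearranging: E = [D / (0.006 · g^-0.21)]^(1/0.29).
D = 1630 m.
g^-0.21 = 3.7^-0.21 = 0.7598
D / (0.006 × 0.7598) = 1630 / (4.559 × 10^-3) = 3.575 × 10^5
E = (3.575 × 10^5)^3.4483 = 1.410 × 10^19 J

E ≈ 1.41 × 10^19 J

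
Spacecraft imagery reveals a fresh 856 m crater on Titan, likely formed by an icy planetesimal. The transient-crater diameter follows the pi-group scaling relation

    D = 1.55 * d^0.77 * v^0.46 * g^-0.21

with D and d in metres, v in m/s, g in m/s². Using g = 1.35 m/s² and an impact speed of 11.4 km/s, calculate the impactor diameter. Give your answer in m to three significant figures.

Rearranging for d: d = [D / (1.55 · 11400^0.46 · 1.35^-0.21)]^(1/0.77).
11400^0.46 = 73.48
1.35^-0.21 = 0.9389
Denominator = 1.55 × 73.48 × 0.9389 = 106.9
D / 106.9 = 856 / 106.9 = 8.007
d = 8.007^(1/0.77) = 8.007^1.2987 = 14.91 m

d ≈ 14.9 m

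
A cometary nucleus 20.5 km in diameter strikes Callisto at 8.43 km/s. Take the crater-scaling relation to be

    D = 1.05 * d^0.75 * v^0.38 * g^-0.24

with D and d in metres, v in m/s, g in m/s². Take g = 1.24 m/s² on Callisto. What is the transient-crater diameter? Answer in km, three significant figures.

In SI units: d = 20500 m, v = 8430 m/s.
d^0.75 = 20500^0.75 = 1713
v^0.38 = 8430^0.38 = 31.03
g^-0.24 = 1.24^-0.24 = 0.9497
D = 1.05 × 1713 × 31.03 × 0.9497 = 53005 m
   = 53.00 km

D ≈ 53.0 km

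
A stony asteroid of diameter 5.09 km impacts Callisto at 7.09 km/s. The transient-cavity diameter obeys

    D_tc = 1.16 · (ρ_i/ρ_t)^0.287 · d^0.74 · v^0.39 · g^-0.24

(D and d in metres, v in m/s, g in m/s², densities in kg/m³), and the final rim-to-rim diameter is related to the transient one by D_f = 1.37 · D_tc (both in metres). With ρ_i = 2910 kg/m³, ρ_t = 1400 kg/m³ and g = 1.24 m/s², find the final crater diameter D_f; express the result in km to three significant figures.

D_f ≈ 32.7 km

In SI: d = 5090 m, v = 7090 m/s.
(ρ_i/ρ_t)^0.287 = (2910/1400)^0.287 = 1.234
d^0.74 = 5090^0.74 = 553.3
v^0.39 = 7090^0.39 = 31.75
g^-0.24 = 1.24^-0.24 = 0.9497
D_tc = 1.16 × 1.234 × 553.3 × 31.75 × 0.9497 = 23880 m
D_f = 1.37 × 23880 = 32716 m
     = 32.72 km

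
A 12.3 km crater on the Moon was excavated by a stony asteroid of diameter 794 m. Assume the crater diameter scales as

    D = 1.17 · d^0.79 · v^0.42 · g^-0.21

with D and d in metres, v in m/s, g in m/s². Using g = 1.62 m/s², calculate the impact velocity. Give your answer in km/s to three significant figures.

v ≈ 16.8 km/s

Rearranging for v: v = [D / (1.17 · 794^0.79 · 1.62^-0.21)]^(1/0.42).
D = 12300 m.
794^0.79 = 195.4
1.62^-0.21 = 0.9037
Denominator = 1.17 × 195.4 × 0.9037 = 206.6
D / 206.6 = 12300 / 206.6 = 59.54
v = 59.54^(1/0.42) = 59.54^2.381 = 16820 m/s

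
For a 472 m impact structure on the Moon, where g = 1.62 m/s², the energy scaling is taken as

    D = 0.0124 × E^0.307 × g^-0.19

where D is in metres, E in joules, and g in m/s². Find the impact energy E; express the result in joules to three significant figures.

E ≈ 1.12 × 10^15 J

Rearranging: E = [D / (0.0124 · g^-0.19)]^(1/0.307).
g^-0.19 = 1.62^-0.19 = 0.9124
D / (0.0124 × 0.9124) = 472 / (0.01131) = 4.173 × 10^4
E = (4.173 × 10^4)^3.2573 = 1.123 × 10^15 J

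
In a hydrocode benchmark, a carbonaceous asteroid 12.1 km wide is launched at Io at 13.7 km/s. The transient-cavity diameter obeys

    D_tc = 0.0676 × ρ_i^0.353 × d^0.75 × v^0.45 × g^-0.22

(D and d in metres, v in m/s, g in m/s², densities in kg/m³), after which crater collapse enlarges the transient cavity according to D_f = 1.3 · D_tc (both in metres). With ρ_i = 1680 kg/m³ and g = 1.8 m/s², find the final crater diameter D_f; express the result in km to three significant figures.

In SI: d = 12100 m, v = 13700 m/s.
ρ_i^0.353 = 1680^0.353 = 13.76
d^0.75 = 12100^0.75 = 1154
v^0.45 = 13700^0.45 = 72.70
g^-0.22 = 1.8^-0.22 = 0.8787
D_tc = 0.0676 × 13.76 × 1154 × 72.70 × 0.8787 = 68570 m
D_f = 1.3 × 68570 = 89141 m
     = 89.14 km

D_f ≈ 89.1 km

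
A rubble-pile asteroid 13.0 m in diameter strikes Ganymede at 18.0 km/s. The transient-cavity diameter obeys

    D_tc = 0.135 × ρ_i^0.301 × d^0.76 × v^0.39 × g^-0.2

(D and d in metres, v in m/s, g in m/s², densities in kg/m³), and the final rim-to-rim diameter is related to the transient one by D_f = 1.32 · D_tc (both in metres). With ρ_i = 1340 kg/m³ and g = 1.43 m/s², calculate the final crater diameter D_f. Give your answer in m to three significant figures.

v = 18000 m/s.
ρ_i^0.301 = 1340^0.301 = 8.735
d^0.76 = 13^0.76 = 7.024
v^0.39 = 18000^0.39 = 45.66
g^-0.2 = 1.43^-0.2 = 0.9310
D_tc = 0.135 × 8.735 × 7.024 × 45.66 × 0.9310 = 352.1 m
D_f = 1.32 × 352.1 = 464.8 m

D_f ≈ 465 m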